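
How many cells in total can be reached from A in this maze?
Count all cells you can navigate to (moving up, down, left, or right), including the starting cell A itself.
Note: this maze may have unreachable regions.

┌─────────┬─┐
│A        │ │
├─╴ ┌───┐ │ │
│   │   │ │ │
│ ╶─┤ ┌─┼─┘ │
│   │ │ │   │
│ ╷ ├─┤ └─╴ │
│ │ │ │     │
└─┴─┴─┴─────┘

Using BFS/flood-fill to find all reachable cells from A:
Maze size: 4 × 6 = 24 total cells
12 cell(s) are walled off and cannot be reached from A.
Reachable cells: 12

Reachable region (· marks reachable cells):

┌─────────┬─┐
│A · · · ·│ │
├─╴ ┌───┐ │ │
│· ·│   │·│ │
│ ╶─┤ ┌─┼─┘ │
│· ·│ │ │   │
│ ╷ ├─┤ └─╴ │
│·│·│ │     │
└─┴─┴─┴─────┘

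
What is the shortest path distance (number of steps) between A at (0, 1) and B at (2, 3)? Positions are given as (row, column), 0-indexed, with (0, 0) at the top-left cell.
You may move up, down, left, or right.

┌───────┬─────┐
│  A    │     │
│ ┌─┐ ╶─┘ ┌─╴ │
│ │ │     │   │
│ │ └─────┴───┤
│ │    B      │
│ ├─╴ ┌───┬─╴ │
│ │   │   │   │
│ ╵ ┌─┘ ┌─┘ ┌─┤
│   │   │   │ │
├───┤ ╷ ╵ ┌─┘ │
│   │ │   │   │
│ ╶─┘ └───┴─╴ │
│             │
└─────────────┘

Finding path from (0, 1) to (2, 3):
Path: (0,1) → (0,0) → (1,0) → (2,0) → (3,0) → (4,0) → (4,1) → (3,1) → (3,2) → (2,2) → (2,3)
Distance: 10 steps

Solution:

┌───────┬─────┐
│↓ A    │     │
│ ┌─┐ ╶─┘ ┌─╴ │
│↓│ │     │   │
│ │ └─────┴───┤
│↓│  ↱ B      │
│ ├─╴ ┌───┬─╴ │
│↓│↱ ↑│   │   │
│ ╵ ┌─┘ ┌─┘ ┌─┤
│↳ ↑│   │   │ │
├───┤ ╷ ╵ ┌─┘ │
│   │ │   │   │
│ ╶─┘ └───┴─╴ │
│             │
└─────────────┘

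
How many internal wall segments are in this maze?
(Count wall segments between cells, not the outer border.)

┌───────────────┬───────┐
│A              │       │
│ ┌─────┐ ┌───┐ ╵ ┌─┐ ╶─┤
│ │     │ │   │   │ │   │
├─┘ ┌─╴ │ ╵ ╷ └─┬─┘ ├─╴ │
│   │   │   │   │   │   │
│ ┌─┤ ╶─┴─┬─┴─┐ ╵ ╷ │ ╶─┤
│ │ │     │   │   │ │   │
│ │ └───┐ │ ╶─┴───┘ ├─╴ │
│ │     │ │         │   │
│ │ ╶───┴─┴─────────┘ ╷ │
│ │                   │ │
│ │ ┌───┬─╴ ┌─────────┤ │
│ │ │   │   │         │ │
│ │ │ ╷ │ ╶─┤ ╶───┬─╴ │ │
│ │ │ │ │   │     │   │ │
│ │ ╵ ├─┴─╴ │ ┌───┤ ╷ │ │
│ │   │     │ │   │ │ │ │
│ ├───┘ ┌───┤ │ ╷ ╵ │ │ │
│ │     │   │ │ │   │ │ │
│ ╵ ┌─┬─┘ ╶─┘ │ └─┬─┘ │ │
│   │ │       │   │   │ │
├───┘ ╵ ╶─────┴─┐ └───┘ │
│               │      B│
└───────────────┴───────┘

Counting internal wall segments:
Total internal walls: 121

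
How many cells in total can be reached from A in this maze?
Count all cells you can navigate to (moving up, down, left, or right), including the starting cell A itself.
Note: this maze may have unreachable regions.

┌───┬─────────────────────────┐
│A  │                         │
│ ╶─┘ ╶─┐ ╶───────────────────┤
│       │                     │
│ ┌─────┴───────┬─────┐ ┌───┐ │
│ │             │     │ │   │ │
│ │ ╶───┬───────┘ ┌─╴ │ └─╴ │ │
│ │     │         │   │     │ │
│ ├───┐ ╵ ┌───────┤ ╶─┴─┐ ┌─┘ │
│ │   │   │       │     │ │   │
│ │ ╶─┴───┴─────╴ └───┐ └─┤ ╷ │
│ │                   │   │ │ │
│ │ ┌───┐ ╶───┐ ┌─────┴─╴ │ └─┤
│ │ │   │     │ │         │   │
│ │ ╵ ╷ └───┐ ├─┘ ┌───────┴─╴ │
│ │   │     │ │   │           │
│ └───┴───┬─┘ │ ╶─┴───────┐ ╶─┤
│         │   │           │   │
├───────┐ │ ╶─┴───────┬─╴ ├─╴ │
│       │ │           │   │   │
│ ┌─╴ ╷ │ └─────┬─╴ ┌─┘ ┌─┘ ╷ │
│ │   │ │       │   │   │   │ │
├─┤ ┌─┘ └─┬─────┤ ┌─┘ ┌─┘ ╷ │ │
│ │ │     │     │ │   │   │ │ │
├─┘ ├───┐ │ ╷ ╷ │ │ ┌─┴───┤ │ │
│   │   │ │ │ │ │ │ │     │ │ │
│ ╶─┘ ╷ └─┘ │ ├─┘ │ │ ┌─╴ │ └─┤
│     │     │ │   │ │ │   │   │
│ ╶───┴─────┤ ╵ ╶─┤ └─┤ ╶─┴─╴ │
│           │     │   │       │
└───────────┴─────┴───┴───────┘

Using BFS/flood-fill to find all reachable cells from A:
Maze size: 15 × 15 = 225 total cells
133 cell(s) are walled off and cannot be reached from A.
Reachable cells: 92

Reachable region (· marks reachable cells):

┌───┬─────────────────────────┐
│A ·│· · · · · · · · · · · · ·│
│ ╶─┘ ╶─┐ ╶───────────────────┤
│· · · ·│· · · · · · · · · · ·│
│ ┌─────┴───────┬─────┐ ┌───┐ │
│·│             │     │·│· ·│·│
│ │ ╶───┬───────┘ ┌─╴ │ └─╴ │ │
│·│     │         │   │· · ·│·│
│ ├───┐ ╵ ┌───────┤ ╶─┴─┐ ┌─┘ │
│·│   │   │       │     │·│· ·│
│ │ ╶─┴───┴─────╴ └───┐ └─┤ ╷ │
│·│                   │   │·│·│
│ │ ┌───┐ ╶───┐ ┌─────┴─╴ │ └─┤
│·│ │   │     │ │         │· ·│
│ │ ╵ ╷ └───┐ ├─┘ ┌───────┴─╴ │
│·│   │     │ │   │· · · · · ·│
│ └───┴───┬─┘ │ ╶─┴───────┐ ╶─┤
│· · · · ·│   │           │· ·│
├───────┐ │ ╶─┴───────┬─╴ ├─╴ │
│       │·│           │   │· ·│
│ ┌─╴ ╷ │ └─────┬─╴ ┌─┘ ┌─┘ ╷ │
│ │   │ │· · · ·│   │   │· ·│·│
├─┤ ┌─┘ └─┬─────┤ ┌─┘ ┌─┘ ╷ │ │
│ │ │     │     │ │   │· ·│·│·│
├─┘ ├───┐ │ ╷ ╷ │ │ ┌─┴───┤ │ │
│   │   │ │ │ │ │ │ │· · ·│·│·│
│ ╶─┘ ╷ └─┘ │ ├─┘ │ │ ┌─╴ │ └─┤
│     │     │ │   │ │·│· ·│· ·│
│ ╶───┴─────┤ ╵ ╶─┤ └─┤ ╶─┴─╴ │
│           │     │   │· · · ·│
└───────────┴─────┴───┴───────┘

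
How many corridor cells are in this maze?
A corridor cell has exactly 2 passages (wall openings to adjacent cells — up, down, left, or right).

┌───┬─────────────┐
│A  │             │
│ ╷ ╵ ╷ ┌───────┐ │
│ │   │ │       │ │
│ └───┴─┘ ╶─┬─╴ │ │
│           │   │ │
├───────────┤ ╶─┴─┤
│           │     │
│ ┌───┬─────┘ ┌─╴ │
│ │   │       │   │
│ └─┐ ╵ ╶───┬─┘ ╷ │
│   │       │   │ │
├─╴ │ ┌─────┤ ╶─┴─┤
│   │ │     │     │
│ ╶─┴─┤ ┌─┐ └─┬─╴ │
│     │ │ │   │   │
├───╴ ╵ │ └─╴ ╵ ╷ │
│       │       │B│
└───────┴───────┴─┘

Counting cells with exactly 2 passages:
Total corridor cells: 61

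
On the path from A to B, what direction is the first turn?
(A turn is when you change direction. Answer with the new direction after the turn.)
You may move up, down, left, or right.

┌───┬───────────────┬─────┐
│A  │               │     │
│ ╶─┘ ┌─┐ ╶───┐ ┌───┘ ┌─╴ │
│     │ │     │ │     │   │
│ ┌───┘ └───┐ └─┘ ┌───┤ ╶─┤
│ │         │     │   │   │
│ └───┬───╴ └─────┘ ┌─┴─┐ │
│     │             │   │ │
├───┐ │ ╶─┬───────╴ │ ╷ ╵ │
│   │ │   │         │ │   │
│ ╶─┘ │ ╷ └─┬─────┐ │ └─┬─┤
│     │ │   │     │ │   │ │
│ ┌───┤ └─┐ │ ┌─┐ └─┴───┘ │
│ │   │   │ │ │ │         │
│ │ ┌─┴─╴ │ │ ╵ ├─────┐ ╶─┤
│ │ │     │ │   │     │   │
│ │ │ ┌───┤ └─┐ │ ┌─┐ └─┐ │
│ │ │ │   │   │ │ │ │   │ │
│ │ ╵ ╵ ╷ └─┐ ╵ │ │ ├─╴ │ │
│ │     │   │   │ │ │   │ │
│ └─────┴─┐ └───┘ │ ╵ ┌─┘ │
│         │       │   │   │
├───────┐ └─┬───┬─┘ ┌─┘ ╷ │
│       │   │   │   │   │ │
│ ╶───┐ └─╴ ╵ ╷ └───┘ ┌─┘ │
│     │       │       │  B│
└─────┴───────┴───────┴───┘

Directions: down, down, down, right, right, down, down, left, left, down, down, down, down, down, right, right, right, right, down, right, down, right, up, right, down, right, right, right, up, right, up, right, down, down
First turn direction: right

Solution:

┌───┬───────────────┬─────┐
│A  │               │     │
│ ╶─┘ ┌─┐ ╶───┐ ┌───┘ ┌─╴ │
│↓    │ │     │ │     │   │
│ ┌───┘ └───┐ └─┘ ┌───┤ ╶─┤
│↓│         │     │   │   │
│ └───┬───╴ └─────┘ ┌─┴─┐ │
│↳ → ↓│             │   │ │
├───┐ │ ╶─┬───────╴ │ ╷ ╵ │
│   │↓│   │         │ │   │
│ ╶─┘ │ ╷ └─┬─────┐ │ └─┬─┤
│↓ ← ↲│ │   │     │ │   │ │
│ ┌───┤ └─┐ │ ┌─┐ └─┴───┘ │
│↓│   │   │ │ │ │         │
│ │ ┌─┴─╴ │ │ ╵ ├─────┐ ╶─┤
│↓│ │     │ │   │     │   │
│ │ │ ┌───┤ └─┐ │ ┌─┐ └─┐ │
│↓│ │ │   │   │ │ │ │   │ │
│ │ ╵ ╵ ╷ └─┐ ╵ │ │ ├─╴ │ │
│↓│     │   │   │ │ │   │ │
│ └─────┴─┐ └───┘ │ ╵ ┌─┘ │
│↳ → → → ↓│       │   │↱ ↓│
├───────┐ └─┬───┬─┘ ┌─┘ ╷ │
│       │↳ ↓│↱ ↓│   │↱ ↑│↓│
│ ╶───┐ └─╴ ╵ ╷ └───┘ ┌─┘ │
│     │    ↳ ↑│↳ → → ↑│  B│
└─────┴───────┴───────┴───┘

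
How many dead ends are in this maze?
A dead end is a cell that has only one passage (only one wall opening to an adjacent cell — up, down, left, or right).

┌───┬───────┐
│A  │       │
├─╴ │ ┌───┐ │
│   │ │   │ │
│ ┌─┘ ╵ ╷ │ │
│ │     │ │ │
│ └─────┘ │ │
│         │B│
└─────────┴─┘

Checking each cell for number of passages:

Dead ends found at positions:
  (0, 0)
  (2, 1)
  (3, 5)
Total dead ends: 3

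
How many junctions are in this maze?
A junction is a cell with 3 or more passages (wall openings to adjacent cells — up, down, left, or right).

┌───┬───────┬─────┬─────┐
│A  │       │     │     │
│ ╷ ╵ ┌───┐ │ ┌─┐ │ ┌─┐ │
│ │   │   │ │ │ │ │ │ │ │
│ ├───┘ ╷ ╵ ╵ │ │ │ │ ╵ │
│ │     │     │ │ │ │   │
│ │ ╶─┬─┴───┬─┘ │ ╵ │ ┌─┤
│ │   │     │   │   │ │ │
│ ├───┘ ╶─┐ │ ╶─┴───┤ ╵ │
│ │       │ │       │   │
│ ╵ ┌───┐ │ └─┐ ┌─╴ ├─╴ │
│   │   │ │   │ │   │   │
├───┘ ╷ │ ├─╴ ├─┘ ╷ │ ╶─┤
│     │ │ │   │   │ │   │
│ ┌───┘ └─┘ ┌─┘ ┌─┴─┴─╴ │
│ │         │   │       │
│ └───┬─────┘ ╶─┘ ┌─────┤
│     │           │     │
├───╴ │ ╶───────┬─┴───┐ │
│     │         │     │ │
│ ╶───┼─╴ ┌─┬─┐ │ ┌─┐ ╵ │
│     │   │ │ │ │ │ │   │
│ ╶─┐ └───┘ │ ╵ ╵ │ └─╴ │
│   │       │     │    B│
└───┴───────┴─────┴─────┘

Checking each cell for number of passages:

Junctions found (3+ passages):
  (2, 5): 3 passages
  (2, 10): 3 passages
  (4, 3): 3 passages
  (4, 7): 3 passages
  (4, 11): 3 passages
  (5, 9): 3 passages
  (7, 3): 3 passages
  (8, 6): 3 passages
  (9, 4): 3 passages
  (10, 0): 3 passages
  (10, 11): 3 passages
  (11, 7): 3 passages
Total junctions: 12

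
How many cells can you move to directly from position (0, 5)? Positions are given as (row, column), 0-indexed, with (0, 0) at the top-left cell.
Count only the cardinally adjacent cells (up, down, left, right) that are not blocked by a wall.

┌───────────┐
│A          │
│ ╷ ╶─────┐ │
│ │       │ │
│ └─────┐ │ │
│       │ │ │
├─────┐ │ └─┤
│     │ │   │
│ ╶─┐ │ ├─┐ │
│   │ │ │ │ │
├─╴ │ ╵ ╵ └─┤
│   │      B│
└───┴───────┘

Checking passable neighbors of (0, 5):
Neighbors: (1, 5), (0, 4)
Count: 2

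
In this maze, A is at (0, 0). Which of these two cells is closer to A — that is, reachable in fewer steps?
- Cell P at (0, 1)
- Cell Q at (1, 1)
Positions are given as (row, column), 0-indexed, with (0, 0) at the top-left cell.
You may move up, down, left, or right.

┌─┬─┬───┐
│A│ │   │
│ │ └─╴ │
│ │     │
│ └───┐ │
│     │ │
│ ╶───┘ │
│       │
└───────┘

Shortest path A → P at (0, 1): 11 steps
Shortest path A → Q at (1, 1): 10 steps

Q is closer (10 steps vs 11 steps).

Path to P:

┌─┬─┬───┐
│A│P│   │
│ │ └─╴ │
│↓│↑ ← ↰│
│ └───┐ │
│↓    │↑│
│ ╶───┘ │
│↳ → → ↑│
└───────┘

Path to Q:

┌─┬─┬───┐
│A│ │   │
│ │ └─╴ │
│↓│Q ← ↰│
│ └───┐ │
│↓    │↑│
│ ╶───┘ │
│↳ → → ↑│
└───────┘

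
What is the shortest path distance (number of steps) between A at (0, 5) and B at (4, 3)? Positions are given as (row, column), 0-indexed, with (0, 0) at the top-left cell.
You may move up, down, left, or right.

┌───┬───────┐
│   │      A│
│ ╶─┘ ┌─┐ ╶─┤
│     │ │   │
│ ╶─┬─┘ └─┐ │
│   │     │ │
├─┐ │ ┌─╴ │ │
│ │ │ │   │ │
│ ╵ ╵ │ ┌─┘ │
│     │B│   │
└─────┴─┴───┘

Finding path from (0, 5) to (4, 3):
Path: (0,5) → (0,4) → (0,3) → (0,2) → (1,2) → (1,1) → (1,0) → (2,0) → (2,1) → (3,1) → (4,1) → (4,2) → (3,2) → (2,2) → (2,3) → (2,4) → (3,4) → (3,3) → (4,3)
Distance: 18 steps

Solution:

┌───┬───────┐
│   │↓ ← ← A│
│ ╶─┘ ┌─┐ ╶─┤
│↓ ← ↲│ │   │
│ ╶─┬─┘ └─┐ │
│↳ ↓│↱ → ↓│ │
├─┐ │ ┌─╴ │ │
│ │↓│↑│↓ ↲│ │
│ ╵ ╵ │ ┌─┘ │
│  ↳ ↑│B│   │
└─────┴─┴───┘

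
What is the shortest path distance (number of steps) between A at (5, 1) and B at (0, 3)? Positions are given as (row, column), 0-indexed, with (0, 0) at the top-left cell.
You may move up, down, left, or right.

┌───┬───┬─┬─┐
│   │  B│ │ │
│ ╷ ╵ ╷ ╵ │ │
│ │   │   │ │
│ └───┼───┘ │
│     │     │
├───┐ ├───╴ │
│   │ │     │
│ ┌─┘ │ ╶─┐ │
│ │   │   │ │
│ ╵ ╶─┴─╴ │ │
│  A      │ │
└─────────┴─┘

Finding path from (5, 1) to (0, 3):
Path: (5,1) → (4,1) → (4,2) → (3,2) → (2,2) → (2,1) → (2,0) → (1,0) → (0,0) → (0,1) → (1,1) → (1,2) → (0,2) → (0,3)
Distance: 13 steps

Solution:

┌───┬───┬─┬─┐
│↱ ↓│↱ B│ │ │
│ ╷ ╵ ╷ ╵ │ │
│↑│↳ ↑│   │ │
│ └───┼───┘ │
│↑ ← ↰│     │
├───┐ ├───╴ │
│   │↑│     │
│ ┌─┘ │ ╶─┐ │
│ │↱ ↑│   │ │
│ ╵ ╶─┴─╴ │ │
│  A      │ │
└─────────┴─┘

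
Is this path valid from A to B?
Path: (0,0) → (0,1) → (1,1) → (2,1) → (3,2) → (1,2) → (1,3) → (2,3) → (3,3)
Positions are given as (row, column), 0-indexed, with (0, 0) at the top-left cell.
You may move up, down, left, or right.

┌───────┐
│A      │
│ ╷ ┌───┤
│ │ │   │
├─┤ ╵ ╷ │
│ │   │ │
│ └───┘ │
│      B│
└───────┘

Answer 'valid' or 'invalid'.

Checking path validity:
Result: Invalid move at step 4: cannot move from (2, 1) to (3, 2).

invalid

Correct solution:

┌───────┐
│A ↓    │
│ ╷ ┌───┤
│ │↓│↱ ↓│
├─┤ ╵ ╷ │
│ │↳ ↑│↓│
│ └───┘ │
│      B│
└───────┘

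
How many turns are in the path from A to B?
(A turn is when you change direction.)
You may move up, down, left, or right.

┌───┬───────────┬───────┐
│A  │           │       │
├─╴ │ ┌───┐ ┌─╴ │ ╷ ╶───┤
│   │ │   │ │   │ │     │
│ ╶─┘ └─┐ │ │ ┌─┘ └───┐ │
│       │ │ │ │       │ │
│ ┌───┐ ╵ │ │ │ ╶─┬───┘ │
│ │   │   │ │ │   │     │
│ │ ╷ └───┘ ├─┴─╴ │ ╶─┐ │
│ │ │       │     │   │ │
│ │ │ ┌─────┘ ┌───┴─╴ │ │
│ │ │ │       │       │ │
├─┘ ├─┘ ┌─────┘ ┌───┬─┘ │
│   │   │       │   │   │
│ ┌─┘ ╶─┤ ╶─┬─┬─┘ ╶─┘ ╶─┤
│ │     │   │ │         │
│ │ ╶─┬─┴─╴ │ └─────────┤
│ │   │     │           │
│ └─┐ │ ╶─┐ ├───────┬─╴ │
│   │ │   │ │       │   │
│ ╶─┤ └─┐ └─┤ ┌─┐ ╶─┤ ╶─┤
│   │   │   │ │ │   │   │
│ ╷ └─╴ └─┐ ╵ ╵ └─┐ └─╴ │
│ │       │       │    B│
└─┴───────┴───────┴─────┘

Directions: right, down, left, down, right, right, up, up, right, right, right, down, down, down, down, left, left, left, up, left, down, down, down, left, down, down, down, down, right, down, right, right, up, left, up, up, left, up, right, up, right, up, right, right, right, up, right, right, up, left, up, right, up, up, right, down, right, right, down, down, left, left, down, right, down, left, left, left, down, left, left, left, down, right, down, left, left, down, right, down, right, down, right, up, up, right, right, down, right, down, right, right
Number of turns: 60

Solution:

┌───┬───────────┬───────┐
│A ↓│↱ → → ↓    │↱ ↓    │
├─╴ │ ┌───┐ ┌─╴ │ ╷ ╶───┤
│↓ ↲│↑│   │↓│   │↑│↳ → ↓│
│ ╶─┘ └─┐ │ │ ┌─┘ └───┐ │
│↳ → ↑  │ │↓│ │↱ ↑    │↓│
│ ┌───┐ ╵ │ │ │ ╶─┬───┘ │
│ │↓ ↰│   │↓│ │↑ ↰│↓ ← ↲│
│ │ ╷ └───┘ ├─┴─╴ │ ╶─┐ │
│ │↓│↑ ← ← ↲│↱ → ↑│↳ ↓│ │
│ │ │ ┌─────┘ ┌───┴─╴ │ │
│ │↓│ │↱ → → ↑│↓ ← ← ↲│ │
├─┘ ├─┘ ┌─────┘ ┌───┬─┘ │
│↓ ↲│↱ ↑│↓ ← ← ↲│   │   │
│ ┌─┘ ╶─┤ ╶─┬─┬─┘ ╶─┘ ╶─┤
│↓│↱ ↑  │↳ ↓│ │         │
│ │ ╶─┬─┴─╴ │ └─────────┤
│↓│↑ ↰│↓ ← ↲│           │
│ └─┐ │ ╶─┐ ├───────┬─╴ │
│↓  │↑│↳ ↓│ │↱ → ↓  │   │
│ ╶─┤ └─┐ └─┤ ┌─┐ ╶─┤ ╶─┤
│↳ ↓│↑ ↰│↳ ↓│↑│ │↳ ↓│   │
│ ╷ └─╴ └─┐ ╵ ╵ └─┐ └─╴ │
│ │↳ → ↑  │↳ ↑    │↳ → B│
└─┴───────┴───────┴─────┘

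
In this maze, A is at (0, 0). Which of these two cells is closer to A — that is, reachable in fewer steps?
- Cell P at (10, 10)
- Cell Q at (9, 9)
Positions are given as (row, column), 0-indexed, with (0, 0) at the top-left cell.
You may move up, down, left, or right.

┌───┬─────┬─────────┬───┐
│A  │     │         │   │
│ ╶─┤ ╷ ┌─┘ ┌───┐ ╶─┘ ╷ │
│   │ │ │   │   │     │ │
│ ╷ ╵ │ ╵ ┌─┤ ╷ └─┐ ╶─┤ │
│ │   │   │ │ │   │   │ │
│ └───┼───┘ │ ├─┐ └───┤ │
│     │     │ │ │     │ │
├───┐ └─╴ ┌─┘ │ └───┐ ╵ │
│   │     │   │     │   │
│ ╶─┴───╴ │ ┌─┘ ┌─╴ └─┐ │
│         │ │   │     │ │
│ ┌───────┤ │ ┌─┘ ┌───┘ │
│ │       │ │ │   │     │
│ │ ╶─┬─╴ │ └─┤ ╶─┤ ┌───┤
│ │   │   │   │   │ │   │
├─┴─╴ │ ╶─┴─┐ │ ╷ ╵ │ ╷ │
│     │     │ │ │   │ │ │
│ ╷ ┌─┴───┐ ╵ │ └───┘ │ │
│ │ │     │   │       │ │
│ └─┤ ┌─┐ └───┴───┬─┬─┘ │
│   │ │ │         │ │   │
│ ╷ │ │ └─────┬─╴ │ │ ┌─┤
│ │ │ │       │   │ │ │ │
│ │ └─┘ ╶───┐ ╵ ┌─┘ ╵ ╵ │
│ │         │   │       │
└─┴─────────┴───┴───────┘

Shortest path A → P at (10, 10): 46 steps
Shortest path A → Q at (9, 9): 38 steps

Q is closer (38 steps vs 46 steps).

Path to P:

┌───┬─────┬─────────┬───┐
│A  │↱ ↓  │↱ → → ↓  │↱ ↓│
│ ╶─┤ ╷ ┌─┘ ┌───┐ ╶─┘ ╷ │
│↳ ↓│↑│↓│↱ ↑│   │↳ → ↑│↓│
│ ╷ ╵ │ ╵ ┌─┤ ╷ └─┐ ╶─┤ │
│ │↳ ↑│↳ ↑│ │ │   │   │↓│
│ └───┼───┘ │ ├─┐ └───┤ │
│     │     │ │ │     │↓│
├───┐ └─╴ ┌─┘ │ └───┐ ╵ │
│   │     │   │     │  ↓│
│ ╶─┴───╴ │ ┌─┘ ┌─╴ └─┐ │
│         │ │   │     │↓│
│ ┌───────┤ │ ┌─┘ ┌───┘ │
│ │       │ │ │   │↓ ← ↲│
│ │ ╶─┬─╴ │ └─┤ ╶─┤ ┌───┤
│ │   │   │   │↓ ↰│↓│↱ ↓│
├─┴─╴ │ ╶─┴─┐ │ ╷ ╵ │ ╷ │
│     │     │ │↓│↑ ↲│↑│↓│
│ ╷ ┌─┴───┐ ╵ │ └───┘ │ │
│ │ │     │   │↳ → → ↑│↓│
│ └─┤ ┌─┐ └───┴───┬─┬─┘ │
│   │ │ │         │ │P ↲│
│ ╷ │ │ └─────┬─╴ │ │ ┌─┤
│ │ │ │       │   │ │ │ │
│ │ └─┘ ╶───┐ ╵ ┌─┘ ╵ ╵ │
│ │         │   │       │
└─┴─────────┴───┴───────┘

Path to Q:

┌───┬─────┬─────────┬───┐
│A  │↱ ↓  │↱ → → ↓  │↱ ↓│
│ ╶─┤ ╷ ┌─┘ ┌───┐ ╶─┘ ╷ │
│↳ ↓│↑│↓│↱ ↑│   │↳ → ↑│↓│
│ ╷ ╵ │ ╵ ┌─┤ ╷ └─┐ ╶─┤ │
│ │↳ ↑│↳ ↑│ │ │   │   │↓│
│ └───┼───┘ │ ├─┐ └───┤ │
│     │     │ │ │     │↓│
├───┐ └─╴ ┌─┘ │ └───┐ ╵ │
│   │     │   │     │  ↓│
│ ╶─┴───╴ │ ┌─┘ ┌─╴ └─┐ │
│         │ │   │     │↓│
│ ┌───────┤ │ ┌─┘ ┌───┘ │
│ │       │ │ │   │↓ ← ↲│
│ │ ╶─┬─╴ │ └─┤ ╶─┤ ┌───┤
│ │   │   │   │↓ ↰│↓│   │
├─┴─╴ │ ╶─┴─┐ │ ╷ ╵ │ ╷ │
│     │     │ │↓│↑ ↲│ │ │
│ ╷ ┌─┴───┐ ╵ │ └───┘ │ │
│ │ │     │   │↳ → Q  │ │
│ └─┤ ┌─┐ └───┴───┬─┬─┘ │
│   │ │ │         │ │   │
│ ╷ │ │ └─────┬─╴ │ │ ┌─┤
│ │ │ │       │   │ │ │ │
│ │ └─┘ ╶───┐ ╵ ┌─┘ ╵ ╵ │
│ │         │   │       │
└─┴─────────┴───┴───────┘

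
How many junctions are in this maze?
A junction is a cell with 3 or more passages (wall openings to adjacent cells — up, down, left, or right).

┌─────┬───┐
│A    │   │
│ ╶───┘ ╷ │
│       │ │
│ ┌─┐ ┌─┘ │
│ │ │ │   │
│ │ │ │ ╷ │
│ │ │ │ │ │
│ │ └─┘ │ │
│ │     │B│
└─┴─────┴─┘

Checking each cell for number of passages:

Junctions found (3+ passages):
  (1, 0): 3 passages
  (1, 2): 3 passages
  (2, 4): 3 passages
Total junctions: 3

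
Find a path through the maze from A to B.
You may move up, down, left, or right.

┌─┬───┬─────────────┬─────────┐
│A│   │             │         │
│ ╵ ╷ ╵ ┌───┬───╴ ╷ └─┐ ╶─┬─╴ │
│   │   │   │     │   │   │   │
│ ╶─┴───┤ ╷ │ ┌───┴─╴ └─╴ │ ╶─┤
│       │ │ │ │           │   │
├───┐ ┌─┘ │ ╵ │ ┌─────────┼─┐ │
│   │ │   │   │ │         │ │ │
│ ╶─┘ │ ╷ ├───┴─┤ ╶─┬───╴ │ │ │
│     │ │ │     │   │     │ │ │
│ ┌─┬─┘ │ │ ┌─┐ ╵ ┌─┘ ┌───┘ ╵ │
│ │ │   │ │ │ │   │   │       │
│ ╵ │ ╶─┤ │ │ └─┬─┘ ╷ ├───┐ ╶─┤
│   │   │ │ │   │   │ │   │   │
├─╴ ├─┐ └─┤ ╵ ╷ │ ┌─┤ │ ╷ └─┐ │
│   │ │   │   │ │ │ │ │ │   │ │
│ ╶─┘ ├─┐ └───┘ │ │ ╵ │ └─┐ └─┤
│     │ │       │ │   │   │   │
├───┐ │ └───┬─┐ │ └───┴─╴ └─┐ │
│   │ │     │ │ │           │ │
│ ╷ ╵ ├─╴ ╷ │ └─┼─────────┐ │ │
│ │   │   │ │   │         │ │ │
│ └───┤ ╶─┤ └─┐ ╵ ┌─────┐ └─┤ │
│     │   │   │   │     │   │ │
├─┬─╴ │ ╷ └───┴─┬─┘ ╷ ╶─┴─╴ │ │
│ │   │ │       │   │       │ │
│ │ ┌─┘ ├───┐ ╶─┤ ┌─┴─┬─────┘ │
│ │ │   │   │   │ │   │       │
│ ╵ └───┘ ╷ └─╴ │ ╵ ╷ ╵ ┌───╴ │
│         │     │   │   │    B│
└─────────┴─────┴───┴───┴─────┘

Finding the shortest path through the maze:
Path length: 82 steps
Directions: down → right → up → right → down → right → up → right → right → right → right → right → down → left → left → down → down → left → up → up → left → down → down → left → down → down → left → down → right → down → right → down → right → right → right → up → up → left → down → left → up → up → up → right → right → down → right → up → up → right → right → right → right → down → left → left → down → left → down → left → down → down → down → right → right → right → right → up → left → up → up → right → down → right → down → right → down → down → down → down → down → down

Solution:

┌─┬───┬─────────────┬─────────┐
│A│↱ ↓│↱ → → → → ↓  │         │
│ ╵ ╷ ╵ ┌───┬───╴ ╷ └─┐ ╶─┬─╴ │
│↳ ↑│↳ ↑│↓ ↰│↓ ← ↲│   │   │   │
│ ╶─┴───┤ ╷ │ ┌───┴─╴ └─╴ │ ╶─┤
│       │↓│↑│↓│           │   │
├───┐ ┌─┘ │ ╵ │ ┌─────────┼─┐ │
│   │ │↓ ↲│↑ ↲│ │↱ → → → ↓│ │ │
│ ╶─┘ │ ╷ ├───┴─┤ ╶─┬───╴ │ │ │
│     │↓│ │↱ → ↓│↑  │↓ ← ↲│ │ │
│ ┌─┬─┘ │ │ ┌─┐ ╵ ┌─┘ ┌───┘ ╵ │
│ │ │↓ ↲│ │↑│ │↳ ↑│↓ ↲│       │
│ ╵ │ ╶─┤ │ │ └─┬─┘ ╷ ├───┐ ╶─┤
│   │↳ ↓│ │↑│↓ ↰│↓ ↲│ │↱ ↓│   │
├─╴ ├─┐ └─┤ ╵ ╷ │ ┌─┤ │ ╷ └─┐ │
│   │ │↳ ↓│↑ ↲│↑│↓│ │ │↑│↳ ↓│ │
│ ╶─┘ ├─┐ └───┘ │ │ ╵ │ └─┐ └─┤
│     │ │↳ → → ↑│↓│   │↑ ↰│↳ ↓│
├───┐ │ └───┬─┐ │ └───┴─╴ └─┐ │
│   │ │     │ │ │↳ → → → ↑  │↓│
│ ╷ ╵ ├─╴ ╷ │ └─┼─────────┐ │ │
│ │   │   │ │   │         │ │↓│
│ └───┤ ╶─┤ └─┐ ╵ ┌─────┐ └─┤ │
│     │   │   │   │     │   │↓│
├─┬─╴ │ ╷ └───┴─┬─┘ ╷ ╶─┴─╴ │ │
│ │   │ │       │   │       │↓│
│ │ ┌─┘ ├───┐ ╶─┤ ┌─┴─┬─────┘ │
│ │ │   │   │   │ │   │      ↓│
│ ╵ └───┘ ╷ └─╴ │ ╵ ╷ ╵ ┌───╴ │
│         │     │   │   │    B│
└─────────┴─────┴───┴───┴─────┘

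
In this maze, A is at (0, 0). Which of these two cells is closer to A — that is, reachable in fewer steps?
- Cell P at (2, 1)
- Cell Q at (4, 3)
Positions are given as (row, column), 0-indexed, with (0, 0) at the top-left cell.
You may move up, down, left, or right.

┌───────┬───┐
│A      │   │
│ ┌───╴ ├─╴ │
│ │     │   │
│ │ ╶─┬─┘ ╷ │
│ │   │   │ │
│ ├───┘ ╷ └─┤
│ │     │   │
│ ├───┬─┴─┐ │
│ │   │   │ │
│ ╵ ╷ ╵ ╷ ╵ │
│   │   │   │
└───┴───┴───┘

Shortest path A → P at (2, 1): 7 steps
Shortest path A → Q at (4, 3): 11 steps

P is closer (7 steps vs 11 steps).

Path to P:

┌───────┬───┐
│A → → ↓│   │
│ ┌───╴ ├─╴ │
│ │↓ ← ↲│   │
│ │ ╶─┬─┘ ╷ │
│ │P  │   │ │
│ ├───┘ ╷ └─┤
│ │     │   │
│ ├───┬─┴─┐ │
│ │   │   │ │
│ ╵ ╷ ╵ ╷ ╵ │
│   │   │   │
└───┴───┴───┘

Path to Q:

┌───────┬───┐
│A      │   │
│ ┌───╴ ├─╴ │
│↓│     │   │
│ │ ╶─┬─┘ ╷ │
│↓│   │   │ │
│ ├───┘ ╷ └─┤
│↓│     │   │
│ ├───┬─┴─┐ │
│↓│↱ ↓│Q  │ │
│ ╵ ╷ ╵ ╷ ╵ │
│↳ ↑│↳ ↑│   │
└───┴───┴───┘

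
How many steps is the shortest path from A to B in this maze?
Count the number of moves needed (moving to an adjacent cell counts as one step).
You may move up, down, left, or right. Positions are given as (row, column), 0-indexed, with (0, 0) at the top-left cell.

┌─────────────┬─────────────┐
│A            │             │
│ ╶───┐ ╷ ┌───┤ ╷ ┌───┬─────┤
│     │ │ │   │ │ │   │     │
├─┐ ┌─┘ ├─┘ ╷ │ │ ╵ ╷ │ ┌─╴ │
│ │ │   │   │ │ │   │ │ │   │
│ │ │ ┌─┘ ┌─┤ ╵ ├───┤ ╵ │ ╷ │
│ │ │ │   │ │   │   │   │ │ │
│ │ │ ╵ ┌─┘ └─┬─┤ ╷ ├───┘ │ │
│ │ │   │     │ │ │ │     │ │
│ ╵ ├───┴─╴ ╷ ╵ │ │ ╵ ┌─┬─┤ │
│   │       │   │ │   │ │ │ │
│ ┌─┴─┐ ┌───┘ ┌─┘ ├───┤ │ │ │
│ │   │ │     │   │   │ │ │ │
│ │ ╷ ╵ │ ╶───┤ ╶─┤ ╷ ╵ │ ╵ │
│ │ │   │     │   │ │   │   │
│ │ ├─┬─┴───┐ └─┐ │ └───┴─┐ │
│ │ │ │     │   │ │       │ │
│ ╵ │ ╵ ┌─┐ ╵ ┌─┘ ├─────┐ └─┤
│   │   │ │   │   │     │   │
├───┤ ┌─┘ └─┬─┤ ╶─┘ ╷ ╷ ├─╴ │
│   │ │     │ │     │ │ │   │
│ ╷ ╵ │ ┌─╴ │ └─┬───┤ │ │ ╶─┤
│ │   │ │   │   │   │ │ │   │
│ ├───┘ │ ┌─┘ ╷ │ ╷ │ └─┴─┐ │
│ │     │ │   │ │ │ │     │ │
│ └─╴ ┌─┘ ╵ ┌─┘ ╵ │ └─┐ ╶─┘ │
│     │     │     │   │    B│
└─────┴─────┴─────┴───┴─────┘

Using BFS to find shortest path:
Start: (0, 0), End: (13, 13)
Path found:
(0,0) → (0,1) → (0,2) → (0,3) → (1,3) → (2,3) → (2,2) → (3,2) → (4,2) → (4,3) → (3,3) → (3,4) → (2,4) → (2,5) → (1,5) → (1,6) → (2,6) → (3,6) → (3,7) → (2,7) → (1,7) → (0,7) → (0,8) → (1,8) → (2,8) → (2,9) → (1,9) → (1,10) → (2,10) → (3,10) → (3,11) → (2,11) → (1,11) → (1,12) → (1,13) → (2,13) → (2,12) → (3,12) → (4,12) → (4,11) → (4,10) → (5,10) → (5,9) → (4,9) → (3,9) → (3,8) → (4,8) → (5,8) → (6,8) → (6,7) → (7,7) → (7,8) → (8,8) → (9,8) → (9,7) → (10,7) → (10,8) → (10,9) → (9,9) → (9,10) → (10,10) → (11,10) → (12,10) → (12,11) → (13,11) → (13,12) → (13,13)
Number of steps: 66

Solution:

┌─────────────┬─────────────┐
│A → → ↓      │↱ ↓          │
│ ╶───┐ ╷ ┌───┤ ╷ ┌───┬─────┤
│     │↓│ │↱ ↓│↑│↓│↱ ↓│↱ → ↓│
├─┐ ┌─┘ ├─┘ ╷ │ │ ╵ ╷ │ ┌─╴ │
│ │ │↓ ↲│↱ ↑│↓│↑│↳ ↑│↓│↑│↓ ↲│
│ │ │ ┌─┘ ┌─┤ ╵ ├───┤ ╵ │ ╷ │
│ │ │↓│↱ ↑│ │↳ ↑│↓ ↰│↳ ↑│↓│ │
│ │ │ ╵ ┌─┘ └─┬─┤ ╷ ├───┘ │ │
│ │ │↳ ↑│     │ │↓│↑│↓ ← ↲│ │
│ ╵ ├───┴─╴ ╷ ╵ │ │ ╵ ┌─┬─┤ │
│   │       │   │↓│↑ ↲│ │ │ │
│ ┌─┴─┐ ┌───┘ ┌─┘ ├───┤ │ │ │
│ │   │ │     │↓ ↲│   │ │ │ │
│ │ ╷ ╵ │ ╶───┤ ╶─┤ ╷ ╵ │ ╵ │
│ │ │   │     │↳ ↓│ │   │   │
│ │ ├─┬─┴───┐ └─┐ │ └───┴─┐ │
│ │ │ │     │   │↓│       │ │
│ ╵ │ ╵ ┌─┐ ╵ ┌─┘ ├─────┐ └─┤
│   │   │ │   │↓ ↲│↱ ↓  │   │
├───┤ ┌─┘ └─┬─┤ ╶─┘ ╷ ╷ ├─╴ │
│   │ │     │ │↳ → ↑│↓│ │   │
│ ╷ ╵ │ ┌─╴ │ └─┬───┤ │ │ ╶─┤
│ │   │ │   │   │   │↓│ │   │
│ ├───┘ │ ┌─┘ ╷ │ ╷ │ └─┴─┐ │
│ │     │ │   │ │ │ │↳ ↓  │ │
│ └─╴ ┌─┘ ╵ ┌─┘ ╵ │ └─┐ ╶─┘ │
│     │     │     │   │↳ → B│
└─────┴─────┴─────┴───┴─────┘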